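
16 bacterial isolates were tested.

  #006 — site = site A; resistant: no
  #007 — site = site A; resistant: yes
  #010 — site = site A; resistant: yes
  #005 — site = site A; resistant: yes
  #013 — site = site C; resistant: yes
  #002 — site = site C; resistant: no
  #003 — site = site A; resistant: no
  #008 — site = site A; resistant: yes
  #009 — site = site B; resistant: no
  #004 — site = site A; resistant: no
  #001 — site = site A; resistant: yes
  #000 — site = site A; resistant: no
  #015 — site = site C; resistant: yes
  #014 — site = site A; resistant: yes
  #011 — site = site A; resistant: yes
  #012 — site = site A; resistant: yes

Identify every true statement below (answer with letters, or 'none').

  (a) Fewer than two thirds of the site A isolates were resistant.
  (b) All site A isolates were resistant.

none

|A| = 12, |A ∩ B| = 8, |A ∖ B| = 4.
(a) |A ∩ B| / |A| < 2/3: fails.
(b) A ⊆ B, i.e. every element of A is in B (|A ∖ B| = 0): fails.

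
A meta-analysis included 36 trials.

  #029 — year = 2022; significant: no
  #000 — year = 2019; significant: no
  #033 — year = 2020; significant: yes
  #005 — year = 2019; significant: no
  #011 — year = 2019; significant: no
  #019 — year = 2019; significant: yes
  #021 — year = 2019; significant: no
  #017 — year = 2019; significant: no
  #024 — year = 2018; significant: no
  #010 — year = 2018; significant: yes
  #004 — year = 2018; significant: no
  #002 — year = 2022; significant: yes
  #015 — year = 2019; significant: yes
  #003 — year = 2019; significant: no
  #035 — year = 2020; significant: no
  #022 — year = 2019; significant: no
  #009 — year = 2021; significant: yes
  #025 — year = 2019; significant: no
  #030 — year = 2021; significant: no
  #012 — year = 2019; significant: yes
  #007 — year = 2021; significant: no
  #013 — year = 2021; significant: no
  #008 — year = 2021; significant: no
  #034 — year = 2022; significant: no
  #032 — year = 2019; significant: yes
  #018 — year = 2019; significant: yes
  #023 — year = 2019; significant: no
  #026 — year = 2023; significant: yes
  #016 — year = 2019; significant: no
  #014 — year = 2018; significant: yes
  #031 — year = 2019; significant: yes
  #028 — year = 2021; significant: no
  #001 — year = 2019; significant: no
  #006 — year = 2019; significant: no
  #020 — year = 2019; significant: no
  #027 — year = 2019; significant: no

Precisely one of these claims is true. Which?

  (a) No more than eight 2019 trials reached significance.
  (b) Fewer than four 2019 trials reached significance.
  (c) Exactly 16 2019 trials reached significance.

(a)

|A| = 20, |A ∩ B| = 6, |A ∖ B| = 14.
(a) requires |A ∩ B| ≤ 8: true.
(b) requires |A ∩ B| < 4: false.
(c) requires |A ∩ B| = 16: false.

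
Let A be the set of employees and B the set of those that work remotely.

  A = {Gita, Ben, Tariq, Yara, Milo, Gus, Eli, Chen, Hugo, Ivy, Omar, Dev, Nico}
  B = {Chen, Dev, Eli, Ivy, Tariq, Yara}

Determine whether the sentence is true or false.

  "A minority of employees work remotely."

The determiner here denotes the relation: |A ∩ B| < |A ∖ B|.
A (the restrictor) = {Gita, Ben, Tariq, Yara, Milo, Gus, Eli, Chen, Hugo, Ivy, Omar, Dev, Nico}, |A| = 13.
A ∩ B = {Tariq, Yara, Eli, Chen, Ivy, Dev}, so |A ∩ B| = 6.
A ∖ B = {Gita, Ben, Milo, Gus, Hugo, Omar, Nico}, so |A ∖ B| = 7.
6 < 7, so the statement is true.

True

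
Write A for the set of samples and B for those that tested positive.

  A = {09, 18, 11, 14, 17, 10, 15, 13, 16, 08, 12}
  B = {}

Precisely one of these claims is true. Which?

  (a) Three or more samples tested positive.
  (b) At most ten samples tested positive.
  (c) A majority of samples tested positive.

|A| = 11, |A ∩ B| = 0, |A ∖ B| = 11.
(a) requires |A ∩ B| ≥ 3: false.
(b) requires |A ∩ B| ≤ 10: true.
(c) requires |A ∩ B| > |A ∖ B|: false.

(b)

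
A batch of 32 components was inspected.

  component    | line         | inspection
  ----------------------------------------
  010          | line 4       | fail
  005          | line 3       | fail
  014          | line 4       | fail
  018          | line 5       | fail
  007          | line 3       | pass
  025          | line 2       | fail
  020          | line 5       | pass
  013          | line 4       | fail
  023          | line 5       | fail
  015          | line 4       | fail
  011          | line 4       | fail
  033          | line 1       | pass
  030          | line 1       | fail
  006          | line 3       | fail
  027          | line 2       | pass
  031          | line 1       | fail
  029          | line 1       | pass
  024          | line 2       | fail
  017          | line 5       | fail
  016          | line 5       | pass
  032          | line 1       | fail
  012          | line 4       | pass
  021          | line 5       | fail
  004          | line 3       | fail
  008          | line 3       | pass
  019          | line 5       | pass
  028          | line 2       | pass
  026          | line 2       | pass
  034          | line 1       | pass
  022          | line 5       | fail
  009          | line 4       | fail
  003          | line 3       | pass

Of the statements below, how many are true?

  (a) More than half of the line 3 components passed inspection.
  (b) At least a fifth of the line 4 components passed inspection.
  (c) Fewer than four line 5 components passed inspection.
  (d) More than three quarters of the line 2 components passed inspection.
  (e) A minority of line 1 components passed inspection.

(a) line 3: |A| = 6, |A ∩ B| = 3; needs |A ∩ B| > |A ∖ B| — false.
(b) line 4: |A| = 7, |A ∩ B| = 1; needs |A ∩ B| / |A| ≥ 1/5 — false.
(c) line 5: |A| = 8, |A ∩ B| = 3; needs |A ∩ B| < 4 — true.
(d) line 2: |A| = 5, |A ∩ B| = 3; needs |A ∩ B| / |A| > 3/4 — false.
(e) line 1: |A| = 6, |A ∩ B| = 3; needs |A ∩ B| < |A ∖ B| — false.

1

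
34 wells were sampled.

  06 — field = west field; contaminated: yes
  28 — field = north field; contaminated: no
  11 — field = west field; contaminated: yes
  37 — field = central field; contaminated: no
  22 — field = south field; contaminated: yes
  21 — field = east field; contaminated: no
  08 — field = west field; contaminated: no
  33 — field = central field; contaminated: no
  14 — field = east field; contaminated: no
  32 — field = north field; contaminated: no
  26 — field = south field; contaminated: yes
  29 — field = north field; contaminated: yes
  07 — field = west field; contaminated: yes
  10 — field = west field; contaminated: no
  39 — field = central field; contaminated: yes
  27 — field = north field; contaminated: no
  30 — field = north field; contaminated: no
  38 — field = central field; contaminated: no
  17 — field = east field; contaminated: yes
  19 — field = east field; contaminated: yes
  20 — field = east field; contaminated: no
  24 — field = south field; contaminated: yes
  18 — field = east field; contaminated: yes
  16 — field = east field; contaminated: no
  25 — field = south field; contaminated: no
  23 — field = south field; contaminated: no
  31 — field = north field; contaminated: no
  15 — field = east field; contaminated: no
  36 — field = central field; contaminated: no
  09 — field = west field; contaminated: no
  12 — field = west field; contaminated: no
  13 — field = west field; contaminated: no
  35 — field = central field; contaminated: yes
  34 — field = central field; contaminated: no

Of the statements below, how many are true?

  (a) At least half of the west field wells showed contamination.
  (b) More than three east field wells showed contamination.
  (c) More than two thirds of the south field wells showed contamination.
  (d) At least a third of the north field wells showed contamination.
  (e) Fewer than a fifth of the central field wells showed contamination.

(a) west field: |A| = 8, |A ∩ B| = 3; needs |A ∩ B| ≥ |A ∖ B| — false.
(b) east field: |A| = 8, |A ∩ B| = 3; needs |A ∩ B| > 3 — false.
(c) south field: |A| = 5, |A ∩ B| = 3; needs |A ∩ B| / |A| > 2/3 — false.
(d) north field: |A| = 6, |A ∩ B| = 1; needs |A ∩ B| / |A| ≥ 1/3 — false.
(e) central field: |A| = 7, |A ∩ B| = 2; needs |A ∩ B| / |A| < 1/5 — false.

0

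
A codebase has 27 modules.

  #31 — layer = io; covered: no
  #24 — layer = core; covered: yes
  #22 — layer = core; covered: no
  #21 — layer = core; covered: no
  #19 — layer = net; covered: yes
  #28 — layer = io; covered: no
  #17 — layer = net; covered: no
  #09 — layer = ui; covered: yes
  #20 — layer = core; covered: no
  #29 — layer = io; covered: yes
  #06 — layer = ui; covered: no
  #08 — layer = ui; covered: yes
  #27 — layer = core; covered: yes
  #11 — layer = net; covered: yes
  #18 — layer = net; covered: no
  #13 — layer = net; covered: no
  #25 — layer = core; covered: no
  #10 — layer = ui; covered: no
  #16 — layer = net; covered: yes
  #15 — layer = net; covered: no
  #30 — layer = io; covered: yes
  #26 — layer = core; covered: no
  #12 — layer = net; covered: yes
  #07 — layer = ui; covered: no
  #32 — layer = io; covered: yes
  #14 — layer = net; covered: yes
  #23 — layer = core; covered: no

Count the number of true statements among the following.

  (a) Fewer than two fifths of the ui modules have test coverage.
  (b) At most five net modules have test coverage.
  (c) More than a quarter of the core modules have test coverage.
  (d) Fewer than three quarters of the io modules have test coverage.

(a) ui: |A| = 5, |A ∩ B| = 2; needs |A ∩ B| / |A| < 2/5 — false.
(b) net: |A| = 9, |A ∩ B| = 5; needs |A ∩ B| ≤ 5 — true.
(c) core: |A| = 8, |A ∩ B| = 2; needs |A ∩ B| / |A| > 1/4 — false.
(d) io: |A| = 5, |A ∩ B| = 3; needs |A ∩ B| / |A| < 3/4 — true.

2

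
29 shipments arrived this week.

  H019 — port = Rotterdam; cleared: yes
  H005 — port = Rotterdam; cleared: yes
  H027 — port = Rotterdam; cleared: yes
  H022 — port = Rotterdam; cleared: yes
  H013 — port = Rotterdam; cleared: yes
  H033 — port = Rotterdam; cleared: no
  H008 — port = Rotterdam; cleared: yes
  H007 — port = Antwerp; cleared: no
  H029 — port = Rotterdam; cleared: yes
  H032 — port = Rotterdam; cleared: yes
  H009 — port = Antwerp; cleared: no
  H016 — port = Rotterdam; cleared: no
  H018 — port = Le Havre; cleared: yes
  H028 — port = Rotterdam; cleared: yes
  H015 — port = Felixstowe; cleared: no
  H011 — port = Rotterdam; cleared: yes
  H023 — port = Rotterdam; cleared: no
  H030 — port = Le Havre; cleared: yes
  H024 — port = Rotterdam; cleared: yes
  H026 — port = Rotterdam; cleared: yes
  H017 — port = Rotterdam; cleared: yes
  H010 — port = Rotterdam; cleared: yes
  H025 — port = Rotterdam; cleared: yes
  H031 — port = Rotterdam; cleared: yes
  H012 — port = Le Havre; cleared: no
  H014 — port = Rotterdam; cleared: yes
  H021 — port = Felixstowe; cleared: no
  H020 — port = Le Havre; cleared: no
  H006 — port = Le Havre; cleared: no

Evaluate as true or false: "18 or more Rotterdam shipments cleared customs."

The determiner here denotes the relation: |A ∩ B| ≥ 18.
|A| = 20, |A ∩ B| = 17, |A ∖ B| = 3.
|A ∩ B| = 17, so the statement is false.

False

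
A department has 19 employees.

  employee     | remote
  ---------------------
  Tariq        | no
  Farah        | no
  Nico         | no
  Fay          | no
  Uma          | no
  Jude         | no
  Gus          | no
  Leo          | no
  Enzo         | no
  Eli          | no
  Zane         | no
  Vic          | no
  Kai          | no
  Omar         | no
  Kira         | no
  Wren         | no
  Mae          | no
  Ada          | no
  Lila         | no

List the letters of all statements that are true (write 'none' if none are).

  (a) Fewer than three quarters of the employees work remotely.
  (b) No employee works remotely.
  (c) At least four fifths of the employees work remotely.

|A| = 19, |A ∩ B| = 0, |A ∖ B| = 19.
(a) |A ∩ B| / |A| < 3/4: holds.
(b) A ∩ B = ∅ (|A ∩ B| = 0): holds.
(c) |A ∩ B| / |A| ≥ 4/5: fails.

(a), (b)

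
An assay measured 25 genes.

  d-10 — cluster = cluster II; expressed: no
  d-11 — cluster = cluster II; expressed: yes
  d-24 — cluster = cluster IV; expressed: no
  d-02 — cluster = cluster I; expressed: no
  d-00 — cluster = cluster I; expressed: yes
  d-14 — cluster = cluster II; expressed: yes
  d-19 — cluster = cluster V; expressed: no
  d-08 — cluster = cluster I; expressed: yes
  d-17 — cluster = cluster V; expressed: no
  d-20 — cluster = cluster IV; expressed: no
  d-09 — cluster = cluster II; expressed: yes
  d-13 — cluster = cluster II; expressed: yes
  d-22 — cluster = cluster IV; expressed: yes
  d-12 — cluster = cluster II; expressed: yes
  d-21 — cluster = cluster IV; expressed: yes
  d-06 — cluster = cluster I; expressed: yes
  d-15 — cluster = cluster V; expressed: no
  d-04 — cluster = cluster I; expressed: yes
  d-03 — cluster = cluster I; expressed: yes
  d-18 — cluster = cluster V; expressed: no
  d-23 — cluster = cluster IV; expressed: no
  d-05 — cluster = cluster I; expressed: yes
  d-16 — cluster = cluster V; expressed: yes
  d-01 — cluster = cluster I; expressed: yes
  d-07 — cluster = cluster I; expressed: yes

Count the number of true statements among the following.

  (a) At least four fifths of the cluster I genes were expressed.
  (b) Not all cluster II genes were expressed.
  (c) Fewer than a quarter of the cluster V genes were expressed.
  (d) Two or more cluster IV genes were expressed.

(a) cluster I: |A| = 9, |A ∩ B| = 8; needs |A ∩ B| / |A| ≥ 4/5 — true.
(b) cluster II: |A| = 6, |A ∩ B| = 5; needs A ⊄ B (|A ∖ B| ≥ 1) — true.
(c) cluster V: |A| = 5, |A ∩ B| = 1; needs |A ∩ B| / |A| < 1/4 — true.
(d) cluster IV: |A| = 5, |A ∩ B| = 2; needs |A ∩ B| ≥ 2 — true.

4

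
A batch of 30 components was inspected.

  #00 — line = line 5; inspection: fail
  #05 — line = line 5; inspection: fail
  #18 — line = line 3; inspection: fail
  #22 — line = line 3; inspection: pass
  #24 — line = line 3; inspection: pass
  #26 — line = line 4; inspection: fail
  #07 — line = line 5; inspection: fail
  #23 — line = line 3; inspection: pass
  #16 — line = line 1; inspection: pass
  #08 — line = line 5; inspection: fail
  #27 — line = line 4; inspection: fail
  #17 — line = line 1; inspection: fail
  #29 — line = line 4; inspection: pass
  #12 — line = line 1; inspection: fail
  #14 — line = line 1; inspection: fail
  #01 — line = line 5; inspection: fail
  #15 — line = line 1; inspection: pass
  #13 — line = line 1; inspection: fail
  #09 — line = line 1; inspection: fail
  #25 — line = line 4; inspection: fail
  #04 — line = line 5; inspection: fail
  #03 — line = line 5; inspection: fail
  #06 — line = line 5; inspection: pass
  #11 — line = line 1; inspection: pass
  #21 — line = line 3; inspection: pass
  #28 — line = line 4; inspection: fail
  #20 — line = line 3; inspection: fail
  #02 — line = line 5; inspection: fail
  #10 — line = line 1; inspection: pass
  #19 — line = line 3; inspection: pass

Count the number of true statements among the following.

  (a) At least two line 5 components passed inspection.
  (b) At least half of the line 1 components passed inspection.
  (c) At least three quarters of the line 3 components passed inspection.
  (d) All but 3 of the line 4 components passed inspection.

0

(a) line 5: |A| = 9, |A ∩ B| = 1; needs |A ∩ B| ≥ 2 — false.
(b) line 1: |A| = 9, |A ∩ B| = 4; needs |A ∩ B| ≥ |A ∖ B| — false.
(c) line 3: |A| = 7, |A ∩ B| = 5; needs |A ∩ B| / |A| ≥ 3/4 — false.
(d) line 4: |A| = 5, |A ∩ B| = 1; needs |A ∖ B| = 3 — false.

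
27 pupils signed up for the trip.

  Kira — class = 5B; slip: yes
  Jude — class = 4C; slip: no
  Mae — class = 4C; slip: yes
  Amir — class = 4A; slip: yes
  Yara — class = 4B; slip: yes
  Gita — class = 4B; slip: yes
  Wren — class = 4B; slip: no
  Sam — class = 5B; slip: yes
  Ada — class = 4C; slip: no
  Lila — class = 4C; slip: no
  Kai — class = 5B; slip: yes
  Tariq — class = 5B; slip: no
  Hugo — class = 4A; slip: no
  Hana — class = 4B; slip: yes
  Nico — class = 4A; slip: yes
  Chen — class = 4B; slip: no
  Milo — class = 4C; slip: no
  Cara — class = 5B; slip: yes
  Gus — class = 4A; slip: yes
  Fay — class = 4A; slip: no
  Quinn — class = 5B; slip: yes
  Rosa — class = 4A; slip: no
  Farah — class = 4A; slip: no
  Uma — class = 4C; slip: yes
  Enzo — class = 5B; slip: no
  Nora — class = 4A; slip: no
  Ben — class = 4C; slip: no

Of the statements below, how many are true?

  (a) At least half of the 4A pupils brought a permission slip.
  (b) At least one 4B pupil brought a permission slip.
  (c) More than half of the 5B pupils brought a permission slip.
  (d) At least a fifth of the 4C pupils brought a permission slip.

(a) 4A: |A| = 8, |A ∩ B| = 3; needs |A ∩ B| ≥ |A ∖ B| — false.
(b) 4B: |A| = 5, |A ∩ B| = 3; needs A ∩ B ≠ ∅ (|A ∩ B| ≥ 1) — true.
(c) 5B: |A| = 7, |A ∩ B| = 5; needs |A ∩ B| > |A ∖ B| — true.
(d) 4C: |A| = 7, |A ∩ B| = 2; needs |A ∩ B| / |A| ≥ 1/5 — true.

3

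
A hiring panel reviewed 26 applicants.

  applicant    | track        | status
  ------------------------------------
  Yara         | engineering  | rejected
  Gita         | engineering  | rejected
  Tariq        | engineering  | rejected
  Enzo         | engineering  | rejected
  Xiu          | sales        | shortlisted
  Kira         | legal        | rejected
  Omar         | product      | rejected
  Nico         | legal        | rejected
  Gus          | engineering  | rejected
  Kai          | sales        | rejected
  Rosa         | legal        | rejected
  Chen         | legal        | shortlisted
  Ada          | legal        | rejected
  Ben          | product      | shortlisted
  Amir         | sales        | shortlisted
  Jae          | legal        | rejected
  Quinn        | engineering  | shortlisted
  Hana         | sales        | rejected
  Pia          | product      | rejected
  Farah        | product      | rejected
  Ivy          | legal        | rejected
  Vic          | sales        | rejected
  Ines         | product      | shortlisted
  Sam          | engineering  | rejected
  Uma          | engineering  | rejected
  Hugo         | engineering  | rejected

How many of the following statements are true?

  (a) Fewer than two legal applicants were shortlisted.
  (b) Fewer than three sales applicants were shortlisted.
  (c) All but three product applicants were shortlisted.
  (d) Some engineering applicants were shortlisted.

(a) legal: |A| = 7, |A ∩ B| = 1; needs |A ∩ B| < 2 — true.
(b) sales: |A| = 5, |A ∩ B| = 2; needs |A ∩ B| < 3 — true.
(c) product: |A| = 5, |A ∩ B| = 2; needs |A ∖ B| = 3 — true.
(d) engineering: |A| = 9, |A ∩ B| = 1; needs A ∩ B ≠ ∅ (|A ∩ B| ≥ 1) — true.

4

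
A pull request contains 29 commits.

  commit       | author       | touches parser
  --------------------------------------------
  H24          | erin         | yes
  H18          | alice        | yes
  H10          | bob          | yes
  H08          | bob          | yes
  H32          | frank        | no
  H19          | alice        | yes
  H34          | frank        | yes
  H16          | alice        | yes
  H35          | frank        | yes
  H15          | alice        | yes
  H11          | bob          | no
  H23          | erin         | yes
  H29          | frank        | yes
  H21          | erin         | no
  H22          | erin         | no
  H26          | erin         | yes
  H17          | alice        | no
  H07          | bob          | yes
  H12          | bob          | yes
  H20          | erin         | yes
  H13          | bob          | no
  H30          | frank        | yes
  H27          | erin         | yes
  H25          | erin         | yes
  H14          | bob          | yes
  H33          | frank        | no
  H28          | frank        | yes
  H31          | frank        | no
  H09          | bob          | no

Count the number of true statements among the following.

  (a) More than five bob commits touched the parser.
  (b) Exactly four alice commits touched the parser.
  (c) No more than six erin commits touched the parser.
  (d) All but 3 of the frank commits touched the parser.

(a) bob: |A| = 8, |A ∩ B| = 5; needs |A ∩ B| > 5 — false.
(b) alice: |A| = 5, |A ∩ B| = 4; needs |A ∩ B| = 4 — true.
(c) erin: |A| = 8, |A ∩ B| = 6; needs |A ∩ B| ≤ 6 — true.
(d) frank: |A| = 8, |A ∩ B| = 5; needs |A ∖ B| = 3 — true.

3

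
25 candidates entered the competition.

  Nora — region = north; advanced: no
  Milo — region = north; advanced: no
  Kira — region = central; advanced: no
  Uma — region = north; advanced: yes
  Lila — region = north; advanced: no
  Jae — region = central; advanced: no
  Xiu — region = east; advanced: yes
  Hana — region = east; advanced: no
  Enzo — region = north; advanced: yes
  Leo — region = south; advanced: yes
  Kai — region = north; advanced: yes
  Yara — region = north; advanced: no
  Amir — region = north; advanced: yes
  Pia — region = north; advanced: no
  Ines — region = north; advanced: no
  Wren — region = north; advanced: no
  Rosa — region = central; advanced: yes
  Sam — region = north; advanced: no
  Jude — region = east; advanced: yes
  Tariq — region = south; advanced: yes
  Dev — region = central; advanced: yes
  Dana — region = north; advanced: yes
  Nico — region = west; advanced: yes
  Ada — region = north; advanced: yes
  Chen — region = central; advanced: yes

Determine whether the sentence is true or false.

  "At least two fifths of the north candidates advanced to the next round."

'At least two fifths of the north candidates advanced to the next round' holds iff |A ∩ B| / |A| ≥ 2/5.
A (the restrictor) = {Nora, Milo, Uma, Lila, Enzo, Kai, Yara, Amir, Pia, Ines, Wren, Sam, Dana, Ada}, |A| = 14.
A ∩ B = {Uma, Enzo, Kai, Amir, Dana, Ada}, so |A ∩ B| = 6.
A ∖ B = {Nora, Milo, Lila, Yara, Pia, Ines, Wren, Sam}, so |A ∖ B| = 8.
|A ∩ B|/|A| = 6/14, so the statement is true.

True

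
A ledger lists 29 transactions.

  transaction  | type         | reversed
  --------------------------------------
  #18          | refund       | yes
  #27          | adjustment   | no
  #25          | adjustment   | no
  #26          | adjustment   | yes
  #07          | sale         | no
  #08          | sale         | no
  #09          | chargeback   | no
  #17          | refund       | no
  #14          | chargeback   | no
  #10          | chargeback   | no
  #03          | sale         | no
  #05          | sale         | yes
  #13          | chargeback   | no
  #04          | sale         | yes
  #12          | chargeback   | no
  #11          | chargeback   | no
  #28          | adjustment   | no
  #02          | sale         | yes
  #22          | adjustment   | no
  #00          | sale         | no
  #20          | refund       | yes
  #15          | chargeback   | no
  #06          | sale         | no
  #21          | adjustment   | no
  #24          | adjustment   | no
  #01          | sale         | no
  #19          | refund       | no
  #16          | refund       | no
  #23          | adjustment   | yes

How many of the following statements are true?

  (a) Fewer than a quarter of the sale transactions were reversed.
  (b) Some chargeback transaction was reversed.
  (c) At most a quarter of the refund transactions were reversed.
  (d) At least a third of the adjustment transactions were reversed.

(a) sale: |A| = 9, |A ∩ B| = 3; needs |A ∩ B| / |A| < 1/4 — false.
(b) chargeback: |A| = 7, |A ∩ B| = 0; needs A ∩ B ≠ ∅ (|A ∩ B| ≥ 1) — false.
(c) refund: |A| = 5, |A ∩ B| = 2; needs |A ∩ B| / |A| ≤ 1/4 — false.
(d) adjustment: |A| = 8, |A ∩ B| = 2; needs |A ∩ B| / |A| ≥ 1/3 — false.

0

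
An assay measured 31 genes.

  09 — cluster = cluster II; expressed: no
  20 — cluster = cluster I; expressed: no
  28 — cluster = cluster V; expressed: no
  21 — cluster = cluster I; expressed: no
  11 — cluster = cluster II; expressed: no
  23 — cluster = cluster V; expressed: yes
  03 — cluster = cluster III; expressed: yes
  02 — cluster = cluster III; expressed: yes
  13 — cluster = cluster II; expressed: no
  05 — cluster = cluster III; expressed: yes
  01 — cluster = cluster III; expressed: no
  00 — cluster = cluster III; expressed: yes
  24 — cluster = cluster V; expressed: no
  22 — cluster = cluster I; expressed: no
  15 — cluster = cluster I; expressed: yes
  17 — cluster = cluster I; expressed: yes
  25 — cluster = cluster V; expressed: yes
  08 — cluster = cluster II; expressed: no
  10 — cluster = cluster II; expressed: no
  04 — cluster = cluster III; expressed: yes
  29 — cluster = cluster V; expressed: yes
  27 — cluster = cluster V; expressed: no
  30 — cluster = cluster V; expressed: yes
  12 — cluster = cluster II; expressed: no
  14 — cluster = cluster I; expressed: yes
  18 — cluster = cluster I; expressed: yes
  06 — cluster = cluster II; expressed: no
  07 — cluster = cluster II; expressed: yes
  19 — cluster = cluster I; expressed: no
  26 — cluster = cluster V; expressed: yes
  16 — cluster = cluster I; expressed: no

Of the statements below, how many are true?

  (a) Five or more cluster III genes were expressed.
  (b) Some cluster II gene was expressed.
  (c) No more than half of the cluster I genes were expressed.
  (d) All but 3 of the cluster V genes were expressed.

4

(a) cluster III: |A| = 6, |A ∩ B| = 5; needs |A ∩ B| ≥ 5 — true.
(b) cluster II: |A| = 8, |A ∩ B| = 1; needs A ∩ B ≠ ∅ (|A ∩ B| ≥ 1) — true.
(c) cluster I: |A| = 9, |A ∩ B| = 4; needs |A ∩ B| ≤ |A ∖ B| — true.
(d) cluster V: |A| = 8, |A ∩ B| = 5; needs |A ∖ B| = 3 — true.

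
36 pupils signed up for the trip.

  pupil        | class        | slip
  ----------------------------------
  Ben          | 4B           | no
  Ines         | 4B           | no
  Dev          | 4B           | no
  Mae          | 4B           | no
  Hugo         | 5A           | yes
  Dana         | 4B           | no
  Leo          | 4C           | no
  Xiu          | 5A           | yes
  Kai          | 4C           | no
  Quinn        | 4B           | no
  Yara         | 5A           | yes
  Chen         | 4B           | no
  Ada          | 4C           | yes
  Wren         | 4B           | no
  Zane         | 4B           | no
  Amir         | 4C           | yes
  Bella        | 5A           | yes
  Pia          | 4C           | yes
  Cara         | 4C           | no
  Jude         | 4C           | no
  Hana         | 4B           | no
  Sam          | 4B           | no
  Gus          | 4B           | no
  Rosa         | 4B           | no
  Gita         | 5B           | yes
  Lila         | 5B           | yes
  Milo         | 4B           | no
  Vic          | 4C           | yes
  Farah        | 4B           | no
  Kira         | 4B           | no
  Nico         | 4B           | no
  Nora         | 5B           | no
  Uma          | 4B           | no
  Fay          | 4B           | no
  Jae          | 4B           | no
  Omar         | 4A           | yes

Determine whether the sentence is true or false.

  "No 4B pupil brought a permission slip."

Truth condition: A ∩ B = ∅ (|A ∩ B| = 0).
|A| = 20, |A ∩ B| = 0, |A ∖ B| = 20.
So the statement is true.

True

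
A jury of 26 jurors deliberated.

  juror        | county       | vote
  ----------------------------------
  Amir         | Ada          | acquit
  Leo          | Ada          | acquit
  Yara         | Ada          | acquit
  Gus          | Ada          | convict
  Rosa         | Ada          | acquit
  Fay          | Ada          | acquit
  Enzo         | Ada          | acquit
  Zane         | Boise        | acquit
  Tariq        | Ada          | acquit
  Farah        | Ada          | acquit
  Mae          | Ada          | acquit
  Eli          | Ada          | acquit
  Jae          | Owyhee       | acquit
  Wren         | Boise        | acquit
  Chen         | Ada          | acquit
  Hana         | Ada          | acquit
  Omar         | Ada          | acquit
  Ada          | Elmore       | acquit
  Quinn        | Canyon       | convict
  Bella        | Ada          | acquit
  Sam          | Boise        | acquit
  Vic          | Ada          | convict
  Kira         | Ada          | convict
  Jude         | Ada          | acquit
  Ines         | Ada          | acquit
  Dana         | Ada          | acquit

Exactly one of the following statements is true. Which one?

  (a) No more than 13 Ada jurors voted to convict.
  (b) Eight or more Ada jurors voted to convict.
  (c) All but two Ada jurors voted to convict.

(a)

|A| = 20, |A ∩ B| = 3, |A ∖ B| = 17.
(a) requires |A ∩ B| ≤ 13: true.
(b) requires |A ∩ B| ≥ 8: false.
(c) requires |A ∖ B| = 2: false.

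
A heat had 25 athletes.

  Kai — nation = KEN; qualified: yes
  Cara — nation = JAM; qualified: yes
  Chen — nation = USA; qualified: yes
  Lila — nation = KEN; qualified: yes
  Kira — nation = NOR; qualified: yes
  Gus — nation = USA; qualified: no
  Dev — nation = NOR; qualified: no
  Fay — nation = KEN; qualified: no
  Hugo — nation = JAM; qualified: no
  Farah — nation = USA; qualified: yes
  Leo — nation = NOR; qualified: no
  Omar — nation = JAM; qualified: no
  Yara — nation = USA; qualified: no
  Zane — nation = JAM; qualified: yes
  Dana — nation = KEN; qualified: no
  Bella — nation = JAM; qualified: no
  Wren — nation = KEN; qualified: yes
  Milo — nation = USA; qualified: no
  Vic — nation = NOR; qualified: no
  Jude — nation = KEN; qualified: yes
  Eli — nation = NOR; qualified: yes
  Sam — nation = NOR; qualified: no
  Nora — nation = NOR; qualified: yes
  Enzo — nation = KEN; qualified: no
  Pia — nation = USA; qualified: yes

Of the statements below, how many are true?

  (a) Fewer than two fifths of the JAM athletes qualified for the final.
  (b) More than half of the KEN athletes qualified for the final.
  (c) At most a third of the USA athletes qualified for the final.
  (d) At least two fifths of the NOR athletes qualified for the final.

(a) JAM: |A| = 5, |A ∩ B| = 2; needs |A ∩ B| / |A| < 2/5 — false.
(b) KEN: |A| = 7, |A ∩ B| = 4; needs |A ∩ B| > |A ∖ B| — true.
(c) USA: |A| = 6, |A ∩ B| = 3; needs |A ∩ B| / |A| ≤ 1/3 — false.
(d) NOR: |A| = 7, |A ∩ B| = 3; needs |A ∩ B| / |A| ≥ 2/5 — true.

2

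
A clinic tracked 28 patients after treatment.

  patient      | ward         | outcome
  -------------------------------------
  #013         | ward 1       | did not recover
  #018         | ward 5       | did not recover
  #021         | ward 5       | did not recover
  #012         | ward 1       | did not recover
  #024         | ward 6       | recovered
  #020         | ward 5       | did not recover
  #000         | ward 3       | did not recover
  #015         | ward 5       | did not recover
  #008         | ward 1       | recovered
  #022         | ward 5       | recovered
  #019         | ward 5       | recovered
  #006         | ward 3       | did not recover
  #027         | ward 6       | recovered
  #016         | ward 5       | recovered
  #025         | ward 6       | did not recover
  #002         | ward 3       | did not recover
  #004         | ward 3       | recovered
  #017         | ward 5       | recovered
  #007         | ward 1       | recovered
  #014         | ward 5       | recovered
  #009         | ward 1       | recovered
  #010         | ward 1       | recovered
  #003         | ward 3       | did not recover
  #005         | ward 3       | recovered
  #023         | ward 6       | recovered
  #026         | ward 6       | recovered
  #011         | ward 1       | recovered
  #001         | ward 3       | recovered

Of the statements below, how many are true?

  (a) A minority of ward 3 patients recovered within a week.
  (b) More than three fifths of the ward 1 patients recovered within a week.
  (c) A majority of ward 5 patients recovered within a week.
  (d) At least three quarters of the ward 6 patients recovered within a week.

4

(a) ward 3: |A| = 7, |A ∩ B| = 3; needs |A ∩ B| < |A ∖ B| — true.
(b) ward 1: |A| = 7, |A ∩ B| = 5; needs |A ∩ B| / |A| > 3/5 — true.
(c) ward 5: |A| = 9, |A ∩ B| = 5; needs |A ∩ B| > |A ∖ B| — true.
(d) ward 6: |A| = 5, |A ∩ B| = 4; needs |A ∩ B| / |A| ≥ 3/4 — true.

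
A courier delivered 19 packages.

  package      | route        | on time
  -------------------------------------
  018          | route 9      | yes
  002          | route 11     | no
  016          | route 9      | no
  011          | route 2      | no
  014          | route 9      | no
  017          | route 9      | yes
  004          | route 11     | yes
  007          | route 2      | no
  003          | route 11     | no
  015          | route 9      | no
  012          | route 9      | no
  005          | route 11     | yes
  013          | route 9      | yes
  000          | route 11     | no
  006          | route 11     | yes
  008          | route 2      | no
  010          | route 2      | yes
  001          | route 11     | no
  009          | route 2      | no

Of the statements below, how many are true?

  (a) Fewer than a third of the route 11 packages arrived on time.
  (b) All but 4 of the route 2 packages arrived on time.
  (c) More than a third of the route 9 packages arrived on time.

2

(a) route 11: |A| = 7, |A ∩ B| = 3; needs |A ∩ B| / |A| < 1/3 — false.
(b) route 2: |A| = 5, |A ∩ B| = 1; needs |A ∖ B| = 4 — true.
(c) route 9: |A| = 7, |A ∩ B| = 3; needs |A ∩ B| / |A| > 1/3 — true.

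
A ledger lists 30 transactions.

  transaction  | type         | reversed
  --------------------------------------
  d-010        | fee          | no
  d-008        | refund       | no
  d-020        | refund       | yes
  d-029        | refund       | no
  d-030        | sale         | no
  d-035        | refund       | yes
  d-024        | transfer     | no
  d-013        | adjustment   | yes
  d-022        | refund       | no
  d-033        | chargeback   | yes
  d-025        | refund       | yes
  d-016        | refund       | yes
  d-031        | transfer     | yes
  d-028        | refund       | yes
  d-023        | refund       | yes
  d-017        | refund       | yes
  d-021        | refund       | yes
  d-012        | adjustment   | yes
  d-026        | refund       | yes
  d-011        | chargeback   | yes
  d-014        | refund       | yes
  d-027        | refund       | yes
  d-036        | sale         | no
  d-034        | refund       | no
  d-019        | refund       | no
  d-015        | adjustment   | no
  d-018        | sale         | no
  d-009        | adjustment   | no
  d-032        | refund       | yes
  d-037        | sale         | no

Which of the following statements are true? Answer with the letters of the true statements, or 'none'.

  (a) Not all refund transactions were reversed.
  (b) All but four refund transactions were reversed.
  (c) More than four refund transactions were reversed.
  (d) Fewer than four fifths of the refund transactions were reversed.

(a), (c), (d)

|A| = 17, |A ∩ B| = 12, |A ∖ B| = 5.
(a) A ⊄ B (|A ∖ B| ≥ 1): holds.
(b) |A ∖ B| = 4: fails.
(c) |A ∩ B| > 4: holds.
(d) |A ∩ B| / |A| < 4/5: holds.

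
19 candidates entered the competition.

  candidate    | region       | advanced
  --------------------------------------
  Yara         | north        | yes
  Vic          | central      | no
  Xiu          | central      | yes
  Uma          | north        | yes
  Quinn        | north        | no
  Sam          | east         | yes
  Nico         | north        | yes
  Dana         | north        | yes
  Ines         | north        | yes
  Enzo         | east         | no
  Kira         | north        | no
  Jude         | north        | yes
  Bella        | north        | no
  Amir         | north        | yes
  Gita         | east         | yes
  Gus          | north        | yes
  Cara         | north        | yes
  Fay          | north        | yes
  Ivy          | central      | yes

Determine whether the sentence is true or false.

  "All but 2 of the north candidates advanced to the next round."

False

'All but 2 of the north candidates advanced to the next round' holds iff |A ∖ B| = 2.
A (the restrictor) = {Yara, Uma, Quinn, Nico, Dana, Ines, Kira, Jude, Bella, Amir, Gus, Cara, Fay}, |A| = 13.
A ∖ B = {Quinn, Kira, Bella}, so |A ∖ B| = 3.
|A ∖ B| = 3, so the statement is false.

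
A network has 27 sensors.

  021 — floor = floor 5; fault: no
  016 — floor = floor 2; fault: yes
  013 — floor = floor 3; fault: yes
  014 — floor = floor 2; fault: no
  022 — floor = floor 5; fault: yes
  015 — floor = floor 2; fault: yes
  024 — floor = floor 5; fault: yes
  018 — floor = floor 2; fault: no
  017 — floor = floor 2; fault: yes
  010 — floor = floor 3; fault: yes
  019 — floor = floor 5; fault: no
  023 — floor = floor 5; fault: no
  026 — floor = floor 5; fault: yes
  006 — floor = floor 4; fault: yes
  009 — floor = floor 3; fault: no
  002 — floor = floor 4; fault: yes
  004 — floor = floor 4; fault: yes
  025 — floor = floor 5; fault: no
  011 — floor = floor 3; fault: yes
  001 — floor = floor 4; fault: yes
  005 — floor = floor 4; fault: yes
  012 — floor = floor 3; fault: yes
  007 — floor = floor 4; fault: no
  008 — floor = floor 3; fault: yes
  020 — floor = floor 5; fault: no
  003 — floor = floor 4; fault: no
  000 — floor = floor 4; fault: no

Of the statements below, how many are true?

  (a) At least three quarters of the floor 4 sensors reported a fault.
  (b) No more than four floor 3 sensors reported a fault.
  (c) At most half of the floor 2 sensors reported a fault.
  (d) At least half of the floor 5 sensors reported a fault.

(a) floor 4: |A| = 8, |A ∩ B| = 5; needs |A ∩ B| / |A| ≥ 3/4 — false.
(b) floor 3: |A| = 6, |A ∩ B| = 5; needs |A ∩ B| ≤ 4 — false.
(c) floor 2: |A| = 5, |A ∩ B| = 3; needs |A ∩ B| ≤ |A ∖ B| — false.
(d) floor 5: |A| = 8, |A ∩ B| = 3; needs |A ∩ B| ≥ |A ∖ B| — false.

0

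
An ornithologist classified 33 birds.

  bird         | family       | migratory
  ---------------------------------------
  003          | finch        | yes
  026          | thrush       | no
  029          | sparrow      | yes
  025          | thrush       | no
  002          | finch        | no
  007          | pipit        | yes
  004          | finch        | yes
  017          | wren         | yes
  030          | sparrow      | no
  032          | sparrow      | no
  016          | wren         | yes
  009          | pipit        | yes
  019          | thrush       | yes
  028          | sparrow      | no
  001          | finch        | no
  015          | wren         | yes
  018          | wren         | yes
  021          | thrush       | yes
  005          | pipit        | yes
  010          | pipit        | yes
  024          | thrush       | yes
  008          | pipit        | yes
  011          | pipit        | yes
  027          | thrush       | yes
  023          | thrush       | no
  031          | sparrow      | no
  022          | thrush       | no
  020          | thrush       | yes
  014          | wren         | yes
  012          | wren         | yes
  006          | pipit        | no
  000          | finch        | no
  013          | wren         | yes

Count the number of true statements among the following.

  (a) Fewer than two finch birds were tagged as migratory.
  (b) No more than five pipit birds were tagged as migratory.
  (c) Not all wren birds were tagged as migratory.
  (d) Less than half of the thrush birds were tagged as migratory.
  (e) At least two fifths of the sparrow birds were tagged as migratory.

(a) finch: |A| = 5, |A ∩ B| = 2; needs |A ∩ B| < 2 — false.
(b) pipit: |A| = 7, |A ∩ B| = 6; needs |A ∩ B| ≤ 5 — false.
(c) wren: |A| = 7, |A ∩ B| = 7; needs A ⊄ B (|A ∖ B| ≥ 1) — false.
(d) thrush: |A| = 9, |A ∩ B| = 5; needs |A ∩ B| < |A ∖ B| — false.
(e) sparrow: |A| = 5, |A ∩ B| = 1; needs |A ∩ B| / |A| ≥ 2/5 — false.

0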